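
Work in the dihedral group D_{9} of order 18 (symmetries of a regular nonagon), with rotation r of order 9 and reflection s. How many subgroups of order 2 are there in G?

9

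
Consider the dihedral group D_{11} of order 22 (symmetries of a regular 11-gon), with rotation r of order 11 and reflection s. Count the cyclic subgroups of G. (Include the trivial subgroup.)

Each element a generates a cyclic subgroup ⟨a⟩; distinct elements may generate the same one (a cyclic group of order d has φ(d) generators).
Cyclic subgroups by order — order 1: 1; order 2: 11; order 11: 1.
Total: 13.

13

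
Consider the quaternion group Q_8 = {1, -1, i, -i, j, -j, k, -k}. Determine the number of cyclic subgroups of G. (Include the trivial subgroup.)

Each element a generates a cyclic subgroup ⟨a⟩; distinct elements may generate the same one (a cyclic group of order d has φ(d) generators).
Cyclic subgroups by order — order 1: 1; order 2: 1; order 4: 3.
Total: 5.

5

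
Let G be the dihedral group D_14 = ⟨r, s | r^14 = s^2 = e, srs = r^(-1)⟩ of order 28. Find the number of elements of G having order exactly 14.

6

The elements of order 14 are: r, r^3, r^5, r^9, r^11, r^13.
That's 6.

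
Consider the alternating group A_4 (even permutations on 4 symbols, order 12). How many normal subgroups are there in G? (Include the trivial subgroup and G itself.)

G has 10 subgroups. Checking conjugation-invariance by order — order 1: 1/1 normal; order 2: 0/3 normal; order 3: 0/4 normal; order 4: 1/1 normal; order 12: 1/1 normal.
Total normal subgroups: 3.

3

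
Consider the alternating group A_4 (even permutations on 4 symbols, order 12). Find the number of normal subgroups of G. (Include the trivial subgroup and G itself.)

3

G has 10 subgroups. Checking conjugation-invariance by order — order 1: 1/1 normal; order 2: 0/3 normal; order 3: 0/4 normal; order 4: 1/1 normal; order 12: 1/1 normal.
Total normal subgroups: 3.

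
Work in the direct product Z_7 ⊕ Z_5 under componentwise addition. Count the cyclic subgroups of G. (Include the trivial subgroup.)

4

Group the elements of G by the cyclic subgroup they generate; each cyclic subgroup of order d accounts for φ(d) elements.
Cyclic subgroups by order — order 1: 1; order 5: 1; order 7: 1; order 35: 1.
Total: 4.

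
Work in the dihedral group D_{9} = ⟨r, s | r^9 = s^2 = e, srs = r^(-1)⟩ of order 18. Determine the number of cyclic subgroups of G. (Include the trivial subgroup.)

Group the elements of G by the cyclic subgroup they generate; each cyclic subgroup of order d accounts for φ(d) elements.
Cyclic subgroups by order — order 1: 1; order 2: 9; order 3: 1; order 9: 1.
Total: 12.

12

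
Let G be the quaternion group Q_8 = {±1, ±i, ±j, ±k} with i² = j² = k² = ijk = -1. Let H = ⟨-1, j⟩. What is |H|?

4

|⟨-1⟩| = 2 and |⟨j⟩| = 4, so |H| is a multiple of lcm(2, 4) = 4 and divides |G| = 8.
Closing under the operation: H = {1, -1, j, -j}, so |H| = 4.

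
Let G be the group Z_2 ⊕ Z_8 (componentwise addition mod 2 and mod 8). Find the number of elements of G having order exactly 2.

3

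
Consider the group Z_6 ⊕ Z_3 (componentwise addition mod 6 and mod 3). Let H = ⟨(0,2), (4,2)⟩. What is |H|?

9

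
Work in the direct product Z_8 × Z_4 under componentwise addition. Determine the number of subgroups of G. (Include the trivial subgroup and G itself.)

22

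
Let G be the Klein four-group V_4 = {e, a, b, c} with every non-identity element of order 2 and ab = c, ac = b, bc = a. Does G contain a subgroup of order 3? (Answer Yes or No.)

No

3 does not divide |G| = 4, so by Lagrange no subgroup of order 3 exists.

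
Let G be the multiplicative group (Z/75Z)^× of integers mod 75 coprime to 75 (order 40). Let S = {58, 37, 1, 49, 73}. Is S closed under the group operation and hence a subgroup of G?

58 ∈ S but its inverse 22 ∉ S, so S is not a subgroup.

No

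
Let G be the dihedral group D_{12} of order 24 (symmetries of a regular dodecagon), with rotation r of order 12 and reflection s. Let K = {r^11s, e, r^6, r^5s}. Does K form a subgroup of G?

|K| = 4 divides |G| = 24, consistent with Lagrange.
K contains the identity, every element's inverse is in K, and K is closed under ·: it is a subgroup.

Yes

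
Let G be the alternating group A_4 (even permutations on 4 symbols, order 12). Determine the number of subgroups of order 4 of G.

1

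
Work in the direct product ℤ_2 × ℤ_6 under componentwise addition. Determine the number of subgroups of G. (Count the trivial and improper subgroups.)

10

|G| = 12, so by Lagrange every subgroup order divides 12. Divisors: 1, 2, 3, 4, 6, 12.
Subgroups by order — order 1: 1; order 2: 3; order 3: 1; order 4: 1; order 6: 3; order 12: 1.
Total: 1 + 3 + 1 + 1 + 3 + 1 = 10.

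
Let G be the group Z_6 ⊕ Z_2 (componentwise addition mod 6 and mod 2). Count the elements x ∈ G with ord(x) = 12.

0

An element (a,b) has order lcm(ord(a), ord(b)); count pairs with lcm equal to 12.
Enumerating gives 0 such elements.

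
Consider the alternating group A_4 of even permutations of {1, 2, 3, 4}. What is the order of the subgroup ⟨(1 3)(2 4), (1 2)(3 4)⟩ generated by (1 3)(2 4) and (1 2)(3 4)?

4

|⟨(1 3)(2 4)⟩| = 2 and |⟨(1 2)(3 4)⟩| = 2, so |H| is a multiple of lcm(2, 2) = 2 and divides |G| = 12.
Closing under the operation: H = {e, (1 2)(3 4), (1 3)(2 4), (1 4)(2 3)}, so |H| = 4.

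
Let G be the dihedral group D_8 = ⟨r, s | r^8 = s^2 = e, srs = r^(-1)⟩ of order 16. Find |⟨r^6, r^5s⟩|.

|⟨r^6⟩| = 4 and |⟨r^5s⟩| = 2, so |H| is a multiple of lcm(4, 2) = 4 and divides |G| = 16.
Closing under the operation: H = {e, r^2, r^4, r^6, rs, r^3s, r^5s, r^7s}, so |H| = 8.

8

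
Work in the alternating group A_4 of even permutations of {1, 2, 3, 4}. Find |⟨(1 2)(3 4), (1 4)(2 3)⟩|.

4

|⟨(1 2)(3 4)⟩| = 2 and |⟨(1 4)(2 3)⟩| = 2, so |H| is a multiple of lcm(2, 2) = 2 and divides |G| = 12.
Closing under the operation: H = {e, (1 2)(3 4), (1 3)(2 4), (1 4)(2 3)}, so |H| = 4.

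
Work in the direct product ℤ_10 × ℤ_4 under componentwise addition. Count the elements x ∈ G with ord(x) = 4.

An element (a,b) has order lcm(ord(a), ord(b)); count pairs with lcm equal to 4.
Enumerating gives 4 such elements.

4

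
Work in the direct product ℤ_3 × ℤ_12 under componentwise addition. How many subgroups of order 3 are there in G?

4

|G| = 36 and 3 | 36, so subgroups of order 3 are possible by Lagrange.
The subgroups of order 3 are: {(0,0), (0,4), (0,8)}; {(0,0), (1,0), (2,0)}; {(0,0), (1,4), (2,8)}; {(0,0), (1,8), (2,4)}.
So G has 4 subgroups of order 3.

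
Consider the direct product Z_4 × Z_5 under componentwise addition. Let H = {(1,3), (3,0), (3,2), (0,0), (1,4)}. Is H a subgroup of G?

No

(1,4) ∈ H but its inverse (3,1) ∉ H, so H is not a subgroup.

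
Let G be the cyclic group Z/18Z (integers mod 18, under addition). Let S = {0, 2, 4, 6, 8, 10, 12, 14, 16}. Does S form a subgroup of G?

|S| = 9 divides |G| = 18, consistent with Lagrange.
S contains the identity, every element's inverse is in S, and S is closed under +: it is a subgroup.
In fact S = ⟨2⟩.

Yes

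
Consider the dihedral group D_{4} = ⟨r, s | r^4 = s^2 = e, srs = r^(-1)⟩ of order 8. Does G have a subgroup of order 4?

4 | 8. A subgroup of order 4 is {e, r, r^2, r^3}.

Yes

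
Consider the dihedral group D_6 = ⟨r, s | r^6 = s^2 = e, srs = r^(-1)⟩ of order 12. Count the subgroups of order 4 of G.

3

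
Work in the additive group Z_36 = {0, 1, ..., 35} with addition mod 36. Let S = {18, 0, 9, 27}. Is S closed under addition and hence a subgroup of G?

Yes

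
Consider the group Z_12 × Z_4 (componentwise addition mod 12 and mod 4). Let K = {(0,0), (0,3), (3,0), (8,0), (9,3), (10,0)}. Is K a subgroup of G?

(10,0) ∈ K but its inverse (2,0) ∉ K, so K is not a subgroup.

No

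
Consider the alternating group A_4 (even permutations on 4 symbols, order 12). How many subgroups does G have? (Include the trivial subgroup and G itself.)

10

|G| = 12, so by Lagrange every subgroup order divides 12. Divisors: 1, 2, 3, 4, 6, 12.
Subgroups by order — order 1: 1; order 2: 3; order 3: 4; order 4: 1; order 6: 0; order 12: 1.
Total: 1 + 3 + 4 + 1 + 0 + 1 = 10.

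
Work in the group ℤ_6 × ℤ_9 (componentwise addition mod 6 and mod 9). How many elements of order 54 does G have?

An element (a,b) has order lcm(ord(a), ord(b)); count pairs with lcm equal to 54.
Enumerating gives 0 such elements.

0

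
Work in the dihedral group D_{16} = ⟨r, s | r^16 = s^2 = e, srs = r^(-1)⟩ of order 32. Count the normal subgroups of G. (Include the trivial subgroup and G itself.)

G has 36 subgroups. Checking conjugation-invariance by order — order 1: 1/1 normal; order 2: 1/17 normal; order 4: 1/9 normal; order 8: 1/5 normal; order 16: 3/3 normal; order 32: 1/1 normal.
Total normal subgroups: 8.

8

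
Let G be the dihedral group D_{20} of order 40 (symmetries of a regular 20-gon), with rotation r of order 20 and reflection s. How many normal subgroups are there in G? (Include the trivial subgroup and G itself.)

G has 48 subgroups. Checking conjugation-invariance by order — order 1: 1/1 normal; order 2: 1/21 normal; order 4: 1/11 normal; order 5: 1/1 normal; order 8: 0/5 normal; order 10: 1/5 normal; order 20: 3/3 normal; order 40: 1/1 normal.
Total normal subgroups: 9.

9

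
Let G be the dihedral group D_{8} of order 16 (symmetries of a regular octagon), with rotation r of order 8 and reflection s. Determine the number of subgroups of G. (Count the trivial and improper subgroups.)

19

|G| = 16, so by Lagrange every subgroup order divides 16. Divisors: 1, 2, 4, 8, 16.
Subgroups by order — order 1: 1; order 2: 9; order 4: 5; order 8: 3; order 16: 1.
Total: 1 + 9 + 5 + 3 + 1 = 19.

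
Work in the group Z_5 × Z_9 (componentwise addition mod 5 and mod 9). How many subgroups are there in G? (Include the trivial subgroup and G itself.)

|G| = 45, so by Lagrange every subgroup order divides 45. Divisors: 1, 3, 5, 9, 15, 45.
Subgroups by order — order 1: 1; order 3: 1; order 5: 1; order 9: 1; order 15: 1; order 45: 1.
Total: 1 + 1 + 1 + 1 + 1 + 1 = 6.

6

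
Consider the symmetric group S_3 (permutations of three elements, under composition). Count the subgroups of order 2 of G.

3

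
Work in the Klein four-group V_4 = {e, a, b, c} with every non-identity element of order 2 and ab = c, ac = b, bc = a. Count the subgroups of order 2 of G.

3

|G| = 4 and 2 | 4, so subgroups of order 2 are possible by Lagrange.
The subgroups of order 2 are: {e, a}; {e, b}; {e, c}.
So G has 3 subgroups of order 2.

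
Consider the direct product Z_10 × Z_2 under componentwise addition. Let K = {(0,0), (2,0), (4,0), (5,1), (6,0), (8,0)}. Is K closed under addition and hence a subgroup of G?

|K| = 6 does not divide |G| = 20, so by Lagrange K is not a subgroup.

No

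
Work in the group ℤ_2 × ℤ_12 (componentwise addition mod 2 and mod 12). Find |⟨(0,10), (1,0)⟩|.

12

|⟨(0,10)⟩| = 6 and |⟨(1,0)⟩| = 2, so |H| is a multiple of lcm(6, 2) = 6 and divides |G| = 24.
Closing under the operation: H = {(0,0), (0,2), (0,4), (0,6), (0,8), (0,10), (1,0), (1,2), (1,4), (1,6), (1,8), (1,10)}, so |H| = 12.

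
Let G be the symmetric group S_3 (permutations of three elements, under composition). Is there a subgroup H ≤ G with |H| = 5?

No

5 does not divide |G| = 6, so by Lagrange no subgroup of order 5 exists.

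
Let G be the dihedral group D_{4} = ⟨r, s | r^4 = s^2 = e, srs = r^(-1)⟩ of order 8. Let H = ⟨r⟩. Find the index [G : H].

2

|⟨r⟩| = 4 and |G| = 8.
By Lagrange, [G : H] = |G|/|H| = 8/4 = 2.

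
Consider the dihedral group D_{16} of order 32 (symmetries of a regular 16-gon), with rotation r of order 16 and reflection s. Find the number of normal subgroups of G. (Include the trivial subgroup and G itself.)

G has 36 subgroups. Checking conjugation-invariance by order — order 1: 1/1 normal; order 2: 1/17 normal; order 4: 1/9 normal; order 8: 1/5 normal; order 16: 3/3 normal; order 32: 1/1 normal.
Total normal subgroups: 8.

8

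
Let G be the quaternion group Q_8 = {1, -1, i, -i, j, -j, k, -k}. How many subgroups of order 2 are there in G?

1

|G| = 8 and 2 | 8, so subgroups of order 2 are possible by Lagrange.
The subgroups of order 2 are: {1, -1}.
So G has 1 subgroup of order 2.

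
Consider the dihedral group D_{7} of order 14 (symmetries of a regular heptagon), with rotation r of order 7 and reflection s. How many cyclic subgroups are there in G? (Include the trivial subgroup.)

A cyclic subgroup of order d is generated by each of its φ(d) elements of order d, so the cyclic subgroups of order d number (#elements of order d)/φ(d).
Cyclic subgroups by order — order 1: 1; order 2: 7; order 7: 1.
Total: 9.

9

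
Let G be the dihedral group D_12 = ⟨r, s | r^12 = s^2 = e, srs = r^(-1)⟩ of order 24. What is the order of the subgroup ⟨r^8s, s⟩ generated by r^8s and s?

6

|⟨r^8s⟩| = 2 and |⟨s⟩| = 2, so |H| is a multiple of lcm(2, 2) = 2 and divides |G| = 24.
Closing under the operation: H = {e, r^4, r^8, s, r^4s, r^8s}, so |H| = 6.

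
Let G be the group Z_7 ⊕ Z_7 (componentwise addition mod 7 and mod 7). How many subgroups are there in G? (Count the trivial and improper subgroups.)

|G| = 49, so by Lagrange every subgroup order divides 49. Divisors: 1, 7, 49.
Subgroups by order — order 1: 1; order 7: 8; order 49: 1.
Total: 1 + 8 + 1 = 10.

10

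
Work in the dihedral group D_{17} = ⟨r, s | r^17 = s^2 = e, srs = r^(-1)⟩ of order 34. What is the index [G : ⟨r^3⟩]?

2

|⟨r^3⟩| = 17 and |G| = 34.
By Lagrange, [G : H] = |G|/|H| = 34/17 = 2.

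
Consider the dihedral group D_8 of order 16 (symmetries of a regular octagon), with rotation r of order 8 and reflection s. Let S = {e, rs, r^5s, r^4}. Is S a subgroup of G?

|S| = 4 divides |G| = 16, consistent with Lagrange.
S contains the identity, every element's inverse is in S, and S is closed under ·: it is a subgroup.

Yes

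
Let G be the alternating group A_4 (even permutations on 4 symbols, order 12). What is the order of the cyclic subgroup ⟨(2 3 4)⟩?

Computing powers of (2 3 4): the smallest k with ((2 3 4))^k = e is k = 3.

3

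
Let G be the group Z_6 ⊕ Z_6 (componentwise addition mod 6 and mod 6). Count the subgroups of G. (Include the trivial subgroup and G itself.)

30

|G| = 36, so by Lagrange every subgroup order divides 36. Divisors: 1, 2, 3, 4, 6, 9, 12, 18, 36.
Subgroups by order — order 1: 1; order 2: 3; order 3: 4; order 4: 1; order 6: 12; order 9: 1; order 12: 4; order 18: 3; order 36: 1.
Total: 1 + 3 + 4 + 1 + 12 + 1 + 4 + 3 + 1 = 30.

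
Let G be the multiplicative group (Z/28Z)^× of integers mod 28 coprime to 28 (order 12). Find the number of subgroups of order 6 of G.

3

|G| = 12 and 6 | 12, so subgroups of order 6 are possible by Lagrange.
The subgroups of order 6 are: {1, 9, 11, 15, 23, 25}; {1, 5, 9, 13, 17, 25}; {1, 3, 9, 19, 25, 27}.
So G has 3 subgroups of order 6.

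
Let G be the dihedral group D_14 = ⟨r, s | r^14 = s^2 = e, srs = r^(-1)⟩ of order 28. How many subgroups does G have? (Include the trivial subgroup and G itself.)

|G| = 28, so by Lagrange every subgroup order divides 28. Divisors: 1, 2, 4, 7, 14, 28.
Subgroups by order — order 1: 1; order 2: 15; order 4: 7; order 7: 1; order 14: 3; order 28: 1.
Total: 1 + 15 + 7 + 1 + 3 + 1 = 28.

28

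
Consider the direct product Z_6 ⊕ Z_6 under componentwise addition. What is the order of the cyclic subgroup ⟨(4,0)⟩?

The order of (4,0) in Z_6 × Z_6 is lcm(ord(4) in Z_6, ord(0) in Z_6).
ord(4) = 3 and ord(0) = 1, so |⟨(4,0)⟩| = lcm(3, 1) = 3.

3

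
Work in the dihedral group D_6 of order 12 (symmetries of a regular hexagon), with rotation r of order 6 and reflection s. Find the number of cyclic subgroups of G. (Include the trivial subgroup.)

A cyclic subgroup of order d is generated by each of its φ(d) elements of order d, so the cyclic subgroups of order d number (#elements of order d)/φ(d).
Cyclic subgroups by order — order 1: 1; order 2: 7; order 3: 1; order 6: 1.
Total: 10.

10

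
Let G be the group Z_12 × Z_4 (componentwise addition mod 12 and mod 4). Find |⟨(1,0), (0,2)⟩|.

|⟨(1,0)⟩| = 12 and |⟨(0,2)⟩| = 2, so |H| is a multiple of lcm(12, 2) = 12 and divides |G| = 48.
Closing under the operation: H = {(0,0), (0,2), (1,0), (1,2), (2,0), (2,2), (3,0), (3,2), (4,0), (4,2), (5,0), (5,2), (6,0), (6,2), (7,0), (7,2), (8,0), (8,2), (9,0), (9,2), (10,0), (10,2), (11,0), (11,2)}, so |H| = 24.

24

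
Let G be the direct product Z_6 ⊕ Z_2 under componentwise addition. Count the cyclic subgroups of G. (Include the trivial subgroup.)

8

Each element a generates a cyclic subgroup ⟨a⟩; distinct elements may generate the same one (a cyclic group of order d has φ(d) generators).
Cyclic subgroups by order — order 1: 1; order 2: 3; order 3: 1; order 6: 3.
Total: 8.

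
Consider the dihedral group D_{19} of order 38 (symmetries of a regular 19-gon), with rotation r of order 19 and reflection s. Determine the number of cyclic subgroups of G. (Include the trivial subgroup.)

21

Each element a generates a cyclic subgroup ⟨a⟩; distinct elements may generate the same one (a cyclic group of order d has φ(d) generators).
Cyclic subgroups by order — order 1: 1; order 2: 19; order 19: 1.
Total: 21.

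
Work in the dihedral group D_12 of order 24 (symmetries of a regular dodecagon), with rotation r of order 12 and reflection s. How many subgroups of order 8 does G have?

3

|G| = 24 and 8 | 24, so subgroups of order 8 are possible by Lagrange.
The subgroups of order 8 are: {e, r^3, r^6, r^9, rs, r^4s, r^7s, r^10s}; {e, r^3, r^6, r^9, r^2s, r^5s, r^8s, r^11s}; {e, r^3, r^6, r^9, s, r^3s, r^6s, r^9s}.
So G has 3 subgroups of order 8.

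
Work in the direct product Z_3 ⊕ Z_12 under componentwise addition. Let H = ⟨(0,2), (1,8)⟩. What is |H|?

18

|⟨(0,2)⟩| = 6 and |⟨(1,8)⟩| = 3, so |H| is a multiple of lcm(6, 3) = 6 and divides |G| = 36.
Closing under the operation: H = {(0,0), (0,2), (0,4), (0,6), (0,8), (0,10), (1,0), (1,2), (1,4), (1,6), (1,8), (1,10), (2,0), (2,2), (2,4), (2,6), (2,8), (2,10)}, so |H| = 18.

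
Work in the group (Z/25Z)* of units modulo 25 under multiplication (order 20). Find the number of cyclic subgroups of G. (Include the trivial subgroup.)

6

A cyclic subgroup of order d is generated by each of its φ(d) elements of order d, so the cyclic subgroups of order d number (#elements of order d)/φ(d).
Cyclic subgroups by order — order 1: 1; order 2: 1; order 4: 1; order 5: 1; order 10: 1; order 20: 1.
Total: 6.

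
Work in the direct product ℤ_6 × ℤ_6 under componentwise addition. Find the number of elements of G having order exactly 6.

24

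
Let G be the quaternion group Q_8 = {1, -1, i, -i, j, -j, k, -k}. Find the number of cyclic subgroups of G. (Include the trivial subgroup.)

Group the elements of G by the cyclic subgroup they generate; each cyclic subgroup of order d accounts for φ(d) elements.
Cyclic subgroups by order — order 1: 1; order 2: 1; order 4: 3.
Total: 5.

5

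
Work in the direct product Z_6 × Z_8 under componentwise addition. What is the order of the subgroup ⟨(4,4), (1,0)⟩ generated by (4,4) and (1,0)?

12

|⟨(4,4)⟩| = 6 and |⟨(1,0)⟩| = 6, so |H| is a multiple of lcm(6, 6) = 6 and divides |G| = 48.
Closing under the operation: H = {(0,0), (0,4), (1,0), (1,4), (2,0), (2,4), (3,0), (3,4), (4,0), (4,4), (5,0), (5,4)}, so |H| = 12.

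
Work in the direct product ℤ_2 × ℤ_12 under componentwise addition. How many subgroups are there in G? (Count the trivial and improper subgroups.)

16

|G| = 24, so by Lagrange every subgroup order divides 24. Divisors: 1, 2, 3, 4, 6, 8, 12, 24.
Subgroups by order — order 1: 1; order 2: 3; order 3: 1; order 4: 3; order 6: 3; order 8: 1; order 12: 3; order 24: 1.
Total: 1 + 3 + 1 + 3 + 3 + 1 + 3 + 1 = 16.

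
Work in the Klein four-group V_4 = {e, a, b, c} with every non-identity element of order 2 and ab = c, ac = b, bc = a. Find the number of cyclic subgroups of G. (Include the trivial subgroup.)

4

Each element a generates a cyclic subgroup ⟨a⟩; distinct elements may generate the same one (a cyclic group of order d has φ(d) generators).
Cyclic subgroups by order — order 1: 1; order 2: 3.
Total: 4.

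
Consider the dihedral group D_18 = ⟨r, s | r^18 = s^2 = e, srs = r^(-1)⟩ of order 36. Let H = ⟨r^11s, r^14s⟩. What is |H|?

12

|⟨r^11s⟩| = 2 and |⟨r^14s⟩| = 2, so |H| is a multiple of lcm(2, 2) = 2 and divides |G| = 36.
Closing under the operation: H = {e, r^3, r^6, r^9, r^12, r^15, r^2s, r^5s, r^8s, r^11s, r^14s, r^17s}, so |H| = 12.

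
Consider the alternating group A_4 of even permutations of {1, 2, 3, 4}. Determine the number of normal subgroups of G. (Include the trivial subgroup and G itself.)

3

G has 10 subgroups. Checking conjugation-invariance by order — order 1: 1/1 normal; order 2: 0/3 normal; order 3: 0/4 normal; order 4: 1/1 normal; order 12: 1/1 normal.
Total normal subgroups: 3.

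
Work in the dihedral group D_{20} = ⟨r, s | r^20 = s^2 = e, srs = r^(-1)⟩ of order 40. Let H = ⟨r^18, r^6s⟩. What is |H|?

20

|⟨r^18⟩| = 10 and |⟨r^6s⟩| = 2, so |H| is a multiple of lcm(10, 2) = 10 and divides |G| = 40.
Closing under the operation: H = {e, r^2, r^4, r^6, r^8, r^10, r^12, r^14, r^16, r^18, s, r^2s, r^4s, r^6s, r^8s, r^10s, r^12s, r^14s, r^16s, r^18s}, so |H| = 20.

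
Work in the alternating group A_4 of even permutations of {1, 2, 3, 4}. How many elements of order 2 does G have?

The elements of order 2 are: (1 2)(3 4), (1 3)(2 4), (1 4)(2 3).
That's 3.

3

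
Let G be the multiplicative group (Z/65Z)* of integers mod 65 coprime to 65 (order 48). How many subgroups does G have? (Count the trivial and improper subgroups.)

30

|G| = 48, so by Lagrange every subgroup order divides 48. Divisors: 1, 2, 3, 4, 6, 8, 12, 16, 24, 48.
Subgroups by order — order 1: 1; order 2: 3; order 3: 1; order 4: 7; order 6: 3; order 8: 3; order 12: 7; order 16: 1; order 24: 3; order 48: 1.
Total: 1 + 3 + 1 + 7 + 3 + 3 + 7 + 1 + 3 + 1 = 30.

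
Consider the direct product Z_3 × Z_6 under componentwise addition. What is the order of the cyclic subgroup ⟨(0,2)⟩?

The order of (0,2) in Z_3 × Z_6 is lcm(ord(0) in Z_3, ord(2) in Z_6).
ord(0) = 1 and ord(2) = 3, so |⟨(0,2)⟩| = lcm(1, 3) = 3.

3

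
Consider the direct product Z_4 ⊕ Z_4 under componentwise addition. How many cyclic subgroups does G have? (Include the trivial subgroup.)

Group the elements of G by the cyclic subgroup they generate; each cyclic subgroup of order d accounts for φ(d) elements.
Cyclic subgroups by order — order 1: 1; order 2: 3; order 4: 6.
Total: 10.

10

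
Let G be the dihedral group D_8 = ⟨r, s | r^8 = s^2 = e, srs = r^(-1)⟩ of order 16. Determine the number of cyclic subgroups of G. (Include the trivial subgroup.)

Each element a generates a cyclic subgroup ⟨a⟩; distinct elements may generate the same one (a cyclic group of order d has φ(d) generators).
Cyclic subgroups by order — order 1: 1; order 2: 9; order 4: 1; order 8: 1.
Total: 12.

12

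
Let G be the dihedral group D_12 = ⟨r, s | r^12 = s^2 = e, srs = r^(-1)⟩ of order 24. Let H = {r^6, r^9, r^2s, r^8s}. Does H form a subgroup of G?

The identity e ∉ H, so H is not a subgroup.

No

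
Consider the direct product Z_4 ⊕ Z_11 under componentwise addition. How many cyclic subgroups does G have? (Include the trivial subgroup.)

Each element a generates a cyclic subgroup ⟨a⟩; distinct elements may generate the same one (a cyclic group of order d has φ(d) generators).
Cyclic subgroups by order — order 1: 1; order 2: 1; order 4: 1; order 11: 1; order 22: 1; order 44: 1.
Total: 6.

6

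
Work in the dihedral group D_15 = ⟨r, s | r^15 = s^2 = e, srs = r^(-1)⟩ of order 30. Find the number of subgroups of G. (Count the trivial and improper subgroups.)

|G| = 30, so by Lagrange every subgroup order divides 30. Divisors: 1, 2, 3, 5, 6, 10, 15, 30.
Subgroups by order — order 1: 1; order 2: 15; order 3: 1; order 5: 1; order 6: 5; order 10: 3; order 15: 1; order 30: 1.
Total: 1 + 15 + 1 + 1 + 5 + 3 + 1 + 1 = 28.

28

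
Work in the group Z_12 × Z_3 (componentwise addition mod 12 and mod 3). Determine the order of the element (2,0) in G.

The order of (2,0) in Z_12 × Z_3 is lcm(ord(2) in Z_12, ord(0) in Z_3).
ord(2) = 6 and ord(0) = 1, so |⟨(2,0)⟩| = lcm(6, 1) = 6.

6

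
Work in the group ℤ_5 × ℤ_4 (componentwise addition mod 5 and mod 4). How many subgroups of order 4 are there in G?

1

|G| = 20 and 4 | 20, so subgroups of order 4 are possible by Lagrange.
The subgroups of order 4 are: {(0,0), (0,1), (0,2), (0,3)}.
So G has 1 subgroup of order 4.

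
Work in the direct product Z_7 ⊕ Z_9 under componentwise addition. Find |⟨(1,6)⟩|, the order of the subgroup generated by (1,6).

21

The order of (1,6) in Z_7 × Z_9 is lcm(ord(1) in Z_7, ord(6) in Z_9).
ord(1) = 7 and ord(6) = 3, so |⟨(1,6)⟩| = lcm(7, 3) = 21.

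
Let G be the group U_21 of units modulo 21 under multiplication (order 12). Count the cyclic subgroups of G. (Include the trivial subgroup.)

Group the elements of G by the cyclic subgroup they generate; each cyclic subgroup of order d accounts for φ(d) elements.
Cyclic subgroups by order — order 1: 1; order 2: 3; order 3: 1; order 6: 3.
Total: 8.

8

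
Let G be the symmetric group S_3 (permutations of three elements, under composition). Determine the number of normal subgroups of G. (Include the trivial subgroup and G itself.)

G has 6 subgroups. Checking conjugation-invariance by order — order 1: 1/1 normal; order 2: 0/3 normal; order 3: 1/1 normal; order 6: 1/1 normal.
Total normal subgroups: 3.

3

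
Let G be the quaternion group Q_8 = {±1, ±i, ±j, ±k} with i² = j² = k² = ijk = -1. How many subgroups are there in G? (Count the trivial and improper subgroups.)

6

|G| = 8, so by Lagrange every subgroup order divides 8. Divisors: 1, 2, 4, 8.
Subgroups by order — order 1: 1; order 2: 1; order 4: 3; order 8: 1.
Total: 1 + 1 + 3 + 1 = 6.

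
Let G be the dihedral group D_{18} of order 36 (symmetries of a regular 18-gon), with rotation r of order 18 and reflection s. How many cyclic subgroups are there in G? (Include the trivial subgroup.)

Group the elements of G by the cyclic subgroup they generate; each cyclic subgroup of order d accounts for φ(d) elements.
Cyclic subgroups by order — order 1: 1; order 2: 19; order 3: 1; order 6: 1; order 9: 1; order 18: 1.
Total: 24.

24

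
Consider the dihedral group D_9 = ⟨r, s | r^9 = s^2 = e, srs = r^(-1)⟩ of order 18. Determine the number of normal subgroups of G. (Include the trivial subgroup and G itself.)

4

G has 16 subgroups. Checking conjugation-invariance by order — order 1: 1/1 normal; order 2: 0/9 normal; order 3: 1/1 normal; order 6: 0/3 normal; order 9: 1/1 normal; order 18: 1/1 normal.
Total normal subgroups: 4.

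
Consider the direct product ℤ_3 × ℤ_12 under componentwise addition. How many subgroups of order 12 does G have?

4

|G| = 36 and 12 | 36, so subgroups of order 12 are possible by Lagrange.
The subgroups of order 12 are: {(0,0), (0,1), (0,2), (0,3), (0,4), (0,5), (0,6), (0,7), (0,8), (0,9), (0,10), (0,11)}; {(0,0), (0,3), (0,6), (0,9), (1,0), (1,3), (1,6), (1,9), (2,0), (2,3), (2,6), (2,9)}; {(0,0), (0,3), (0,6), (0,9), (1,1), (1,4), (1,7), (1,10), (2,2), (2,5), (2,8), (2,11)}; {(0,0), (0,3), (0,6), (0,9), (1,2), (1,5), (1,8), (1,11), (2,1), (2,4), (2,7), (2,10)}.
So G has 4 subgroups of order 12.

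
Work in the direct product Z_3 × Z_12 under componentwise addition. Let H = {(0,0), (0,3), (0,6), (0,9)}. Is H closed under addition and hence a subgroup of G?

Yes

|H| = 4 divides |G| = 36, consistent with Lagrange.
H contains the identity, every element's inverse is in H, and H is closed under +: it is a subgroup.
In fact H = ⟨(0,3)⟩.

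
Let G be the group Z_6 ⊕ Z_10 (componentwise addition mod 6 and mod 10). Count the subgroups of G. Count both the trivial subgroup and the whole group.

20

|G| = 60, so by Lagrange every subgroup order divides 60. Divisors: 1, 2, 3, 4, 5, 6, 10, 12, 15, 20, 30, 60.
Subgroups by order — order 1: 1; order 2: 3; order 3: 1; order 4: 1; order 5: 1; order 6: 3; order 10: 3; order 12: 1; order 15: 1; order 20: 1; order 30: 3; order 60: 1.
Total: 1 + 3 + 1 + 1 + 1 + 3 + 3 + 1 + 1 + 1 + 3 + 1 = 20.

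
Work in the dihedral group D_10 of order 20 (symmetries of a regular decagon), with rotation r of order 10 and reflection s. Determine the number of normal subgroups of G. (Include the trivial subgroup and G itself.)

G has 22 subgroups. Checking conjugation-invariance by order — order 1: 1/1 normal; order 2: 1/11 normal; order 4: 0/5 normal; order 5: 1/1 normal; order 10: 3/3 normal; order 20: 1/1 normal.
Total normal subgroups: 7.

7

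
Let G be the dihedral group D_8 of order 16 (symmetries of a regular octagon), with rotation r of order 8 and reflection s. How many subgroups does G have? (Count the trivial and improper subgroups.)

19

|G| = 16, so by Lagrange every subgroup order divides 16. Divisors: 1, 2, 4, 8, 16.
Subgroups by order — order 1: 1; order 2: 9; order 4: 5; order 8: 3; order 16: 1.
Total: 1 + 9 + 5 + 3 + 1 = 19.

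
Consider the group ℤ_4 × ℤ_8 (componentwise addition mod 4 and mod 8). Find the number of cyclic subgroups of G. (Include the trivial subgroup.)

14

Each element a generates a cyclic subgroup ⟨a⟩; distinct elements may generate the same one (a cyclic group of order d has φ(d) generators).
Cyclic subgroups by order — order 1: 1; order 2: 3; order 4: 6; order 8: 4.
Total: 14.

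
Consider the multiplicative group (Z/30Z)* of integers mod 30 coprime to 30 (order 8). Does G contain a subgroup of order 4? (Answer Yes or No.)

Yes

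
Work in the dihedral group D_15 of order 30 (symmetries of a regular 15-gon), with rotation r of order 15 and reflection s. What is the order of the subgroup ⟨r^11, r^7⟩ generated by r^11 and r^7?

15

|⟨r^11⟩| = 15 and |⟨r^7⟩| = 15, so |H| is a multiple of lcm(15, 15) = 15 and divides |G| = 30.
Closing under the operation: H = {e, r, r^2, r^3, r^4, r^5, r^6, r^7, r^8, r^9, r^10, r^11, r^12, r^13, r^14}, so |H| = 15.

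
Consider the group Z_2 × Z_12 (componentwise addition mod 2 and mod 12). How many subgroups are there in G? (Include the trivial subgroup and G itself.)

|G| = 24, so by Lagrange every subgroup order divides 24. Divisors: 1, 2, 3, 4, 6, 8, 12, 24.
Subgroups by order — order 1: 1; order 2: 3; order 3: 1; order 4: 3; order 6: 3; order 8: 1; order 12: 3; order 24: 1.
Total: 1 + 3 + 1 + 3 + 3 + 1 + 3 + 1 = 16.

16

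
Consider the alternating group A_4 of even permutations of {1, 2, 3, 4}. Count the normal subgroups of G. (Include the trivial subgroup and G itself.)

3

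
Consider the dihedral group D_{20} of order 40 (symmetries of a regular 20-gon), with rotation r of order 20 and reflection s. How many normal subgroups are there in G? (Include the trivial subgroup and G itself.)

9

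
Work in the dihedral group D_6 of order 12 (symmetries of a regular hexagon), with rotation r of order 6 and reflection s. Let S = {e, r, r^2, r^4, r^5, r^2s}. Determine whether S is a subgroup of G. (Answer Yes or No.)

No

Closure fails: r^4 · r^5 = r^3 ∉ S. So S is not a subgroup.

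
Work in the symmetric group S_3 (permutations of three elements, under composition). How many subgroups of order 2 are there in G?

3

|G| = 6 and 2 | 6, so subgroups of order 2 are possible by Lagrange.
The subgroups of order 2 are: {e, (1 2)}; {e, (1 3)}; {e, (2 3)}.
So G has 3 subgroups of order 2.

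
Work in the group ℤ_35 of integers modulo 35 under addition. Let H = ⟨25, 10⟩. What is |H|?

|⟨25⟩| = 7 and |⟨10⟩| = 7, so |H| is a multiple of lcm(7, 7) = 7 and divides |G| = 35.
Closing under the operation: H = {0, 5, 10, 15, 20, 25, 30}, so |H| = 7.

7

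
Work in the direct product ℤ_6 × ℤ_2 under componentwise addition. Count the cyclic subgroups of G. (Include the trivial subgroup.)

8

A cyclic subgroup of order d is generated by each of its φ(d) elements of order d, so the cyclic subgroups of order d number (#elements of order d)/φ(d).
Cyclic subgroups by order — order 1: 1; order 2: 3; order 3: 1; order 6: 3.
Total: 8.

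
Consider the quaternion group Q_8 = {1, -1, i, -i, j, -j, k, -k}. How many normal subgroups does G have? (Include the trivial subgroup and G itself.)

6

G has 6 subgroups. Checking conjugation-invariance by order — order 1: 1/1 normal; order 2: 1/1 normal; order 4: 3/3 normal; order 8: 1/1 normal.
Total normal subgroups: 6.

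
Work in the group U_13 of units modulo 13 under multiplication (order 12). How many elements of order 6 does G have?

2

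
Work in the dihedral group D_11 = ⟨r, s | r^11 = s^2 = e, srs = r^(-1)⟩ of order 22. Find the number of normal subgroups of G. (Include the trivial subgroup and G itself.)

3

G has 14 subgroups. Checking conjugation-invariance by order — order 1: 1/1 normal; order 2: 0/11 normal; order 11: 1/1 normal; order 22: 1/1 normal.
Total normal subgroups: 3.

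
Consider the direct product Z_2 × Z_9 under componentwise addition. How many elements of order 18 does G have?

An element (a,b) has order lcm(ord(a), ord(b)); count pairs with lcm equal to 18.
Enumerating gives 6 such elements.

6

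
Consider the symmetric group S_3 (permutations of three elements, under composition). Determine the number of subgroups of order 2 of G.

|G| = 6 and 2 | 6, so subgroups of order 2 are possible by Lagrange.
The subgroups of order 2 are: {e, (1 2)}; {e, (1 3)}; {e, (2 3)}.
So G has 3 subgroups of order 2.

3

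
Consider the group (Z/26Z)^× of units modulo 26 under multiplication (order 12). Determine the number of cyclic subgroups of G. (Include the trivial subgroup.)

Each element a generates a cyclic subgroup ⟨a⟩; distinct elements may generate the same one (a cyclic group of order d has φ(d) generators).
Cyclic subgroups by order — order 1: 1; order 2: 1; order 3: 1; order 4: 1; order 6: 1; order 12: 1.
Total: 6.

6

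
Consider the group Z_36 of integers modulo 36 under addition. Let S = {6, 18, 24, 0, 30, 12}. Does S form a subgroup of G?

Yes

|S| = 6 divides |G| = 36, consistent with Lagrange.
S contains the identity, every element's inverse is in S, and S is closed under +: it is a subgroup.
In fact S = ⟨6⟩.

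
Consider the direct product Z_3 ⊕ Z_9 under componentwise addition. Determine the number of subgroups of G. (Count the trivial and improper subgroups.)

10

|G| = 27, so by Lagrange every subgroup order divides 27. Divisors: 1, 3, 9, 27.
Subgroups by order — order 1: 1; order 3: 4; order 9: 4; order 27: 1.
Total: 1 + 4 + 4 + 1 = 10.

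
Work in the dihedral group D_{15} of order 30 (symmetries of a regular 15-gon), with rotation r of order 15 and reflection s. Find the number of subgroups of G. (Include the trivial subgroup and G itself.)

28

|G| = 30, so by Lagrange every subgroup order divides 30. Divisors: 1, 2, 3, 5, 6, 10, 15, 30.
Subgroups by order — order 1: 1; order 2: 15; order 3: 1; order 5: 1; order 6: 5; order 10: 3; order 15: 1; order 30: 1.
Total: 1 + 15 + 1 + 1 + 5 + 3 + 1 + 1 = 28.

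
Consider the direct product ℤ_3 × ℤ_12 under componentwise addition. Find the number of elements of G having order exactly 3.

8

An element (a,b) has order lcm(ord(a), ord(b)); count pairs with lcm equal to 3.
Enumerating gives 8 such elements.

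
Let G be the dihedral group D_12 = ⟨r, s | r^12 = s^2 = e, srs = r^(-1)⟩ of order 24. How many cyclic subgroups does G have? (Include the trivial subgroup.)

18

Group the elements of G by the cyclic subgroup they generate; each cyclic subgroup of order d accounts for φ(d) elements.
Cyclic subgroups by order — order 1: 1; order 2: 13; order 3: 1; order 4: 1; order 6: 1; order 12: 1.
Total: 18.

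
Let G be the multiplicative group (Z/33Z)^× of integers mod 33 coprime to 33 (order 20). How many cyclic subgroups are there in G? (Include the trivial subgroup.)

8

Each element a generates a cyclic subgroup ⟨a⟩; distinct elements may generate the same one (a cyclic group of order d has φ(d) generators).
Cyclic subgroups by order — order 1: 1; order 2: 3; order 5: 1; order 10: 3.
Total: 8.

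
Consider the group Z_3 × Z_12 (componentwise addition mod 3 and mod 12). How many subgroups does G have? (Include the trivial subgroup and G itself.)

18

|G| = 36, so by Lagrange every subgroup order divides 36. Divisors: 1, 2, 3, 4, 6, 9, 12, 18, 36.
Subgroups by order — order 1: 1; order 2: 1; order 3: 4; order 4: 1; order 6: 4; order 9: 1; order 12: 4; order 18: 1; order 36: 1.
Total: 1 + 1 + 4 + 1 + 4 + 1 + 4 + 1 + 1 = 18.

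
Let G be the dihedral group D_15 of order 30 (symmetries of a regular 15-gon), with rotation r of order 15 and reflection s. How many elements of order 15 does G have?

The elements of order 15 are: r, r^2, r^4, r^7, r^8, r^11, r^13, r^14.
That's 8.

8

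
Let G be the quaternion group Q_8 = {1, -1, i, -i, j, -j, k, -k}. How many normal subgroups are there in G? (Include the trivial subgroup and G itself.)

6

G has 6 subgroups. Checking conjugation-invariance by order — order 1: 1/1 normal; order 2: 1/1 normal; order 4: 3/3 normal; order 8: 1/1 normal.
Total normal subgroups: 6.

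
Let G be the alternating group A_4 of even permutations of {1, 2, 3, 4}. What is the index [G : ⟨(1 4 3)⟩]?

4

|⟨(1 4 3)⟩| = 3 and |G| = 12.
By Lagrange, [G : H] = |G|/|H| = 12/3 = 4.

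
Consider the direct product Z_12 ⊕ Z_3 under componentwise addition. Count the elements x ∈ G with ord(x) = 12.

An element (a,b) has order lcm(ord(a), ord(b)); count pairs with lcm equal to 12.
Enumerating gives 16 such elements.

16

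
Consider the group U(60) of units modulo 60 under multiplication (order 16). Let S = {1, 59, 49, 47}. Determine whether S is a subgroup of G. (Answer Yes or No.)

47 ∈ S but its inverse 23 ∉ S, so S is not a subgroup.

No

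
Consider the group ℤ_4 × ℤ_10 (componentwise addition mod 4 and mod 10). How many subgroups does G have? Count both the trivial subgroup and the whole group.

|G| = 40, so by Lagrange every subgroup order divides 40. Divisors: 1, 2, 4, 5, 8, 10, 20, 40.
Subgroups by order — order 1: 1; order 2: 3; order 4: 3; order 5: 1; order 8: 1; order 10: 3; order 20: 3; order 40: 1.
Total: 1 + 3 + 3 + 1 + 1 + 3 + 3 + 1 = 16.

16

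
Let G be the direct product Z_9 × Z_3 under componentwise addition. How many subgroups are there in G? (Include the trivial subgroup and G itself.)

10

|G| = 27, so by Lagrange every subgroup order divides 27. Divisors: 1, 3, 9, 27.
Subgroups by order — order 1: 1; order 3: 4; order 9: 4; order 27: 1.
Total: 1 + 4 + 4 + 1 = 10.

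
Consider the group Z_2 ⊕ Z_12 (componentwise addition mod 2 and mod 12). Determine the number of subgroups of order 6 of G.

3

|G| = 24 and 6 | 24, so subgroups of order 6 are possible by Lagrange.
The subgroups of order 6 are: {(0,0), (0,2), (0,4), (0,6), (0,8), (0,10)}; {(0,0), (0,4), (0,8), (1,0), (1,4), (1,8)}; {(0,0), (0,4), (0,8), (1,2), (1,6), (1,10)}.
So G has 3 subgroups of order 6.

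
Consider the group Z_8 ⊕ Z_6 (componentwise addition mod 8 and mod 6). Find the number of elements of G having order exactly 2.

An element (a,b) has order lcm(ord(a), ord(b)); count pairs with lcm equal to 2.
Enumerating gives 3 such elements.

3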